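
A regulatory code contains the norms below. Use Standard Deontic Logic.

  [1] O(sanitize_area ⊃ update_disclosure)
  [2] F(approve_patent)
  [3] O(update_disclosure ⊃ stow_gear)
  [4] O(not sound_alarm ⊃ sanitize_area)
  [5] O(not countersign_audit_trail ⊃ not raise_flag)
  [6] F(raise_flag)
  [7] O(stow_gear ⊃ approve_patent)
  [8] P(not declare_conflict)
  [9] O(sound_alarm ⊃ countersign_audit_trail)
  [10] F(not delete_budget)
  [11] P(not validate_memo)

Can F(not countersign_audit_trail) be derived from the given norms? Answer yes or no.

Premise 2 is F(approve_patent), i.e. O(not approve_patent).
Premise 7 is O(stow_gear ⊃ approve_patent); contrapositively O(not approve_patent ⊃ not stow_gear). Since O(not approve_patent) holds, K gives O(not stow_gear).
Premise 3, O(update_disclosure ⊃ stow_gear), contraposes to O(not stow_gear ⊃ not update_disclosure); with O(not stow_gear) we get O(not update_disclosure).
Premise 1, O(sanitize_area ⊃ update_disclosure), contraposes to O(not update_disclosure ⊃ not sanitize_area); with O(not update_disclosure) we get O(not sanitize_area).
The contrapositive of premise 4 (O(not sound_alarm ⊃ sanitize_area)) is O(not sanitize_area ⊃ sound_alarm), and O(not sanitize_area) is already established, so O(sound_alarm).
From O(sound_alarm) and premise 9, O(sound_alarm ⊃ countersign_audit_trail), we obtain O(countersign_audit_trail).
Premises 5, 6, 8, 10, 11 do not contribute to this derivation.
So O(countersign_audit_trail) holds, i.e. F(not countersign_audit_trail). The claim follows.

Yes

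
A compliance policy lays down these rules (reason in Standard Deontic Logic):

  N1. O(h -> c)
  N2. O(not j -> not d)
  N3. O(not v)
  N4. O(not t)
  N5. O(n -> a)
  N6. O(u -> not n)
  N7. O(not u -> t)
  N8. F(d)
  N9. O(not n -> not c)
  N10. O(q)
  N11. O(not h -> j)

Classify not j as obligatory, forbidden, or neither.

Forbidden

From premise 4 we have O(not t).
Premise 7 is O(not u -> t); contrapositively O(not t -> u). Since O(not t) holds, K gives O(u).
Premise 6 is O(u -> not n); since O(u), deontic closure gives O(not n).
With premise 9, O(not n -> not c), the K-axiom yields O(not c).
Premise 1, O(h -> c), contraposes to O(not c -> not h); with O(not c) we get O(not h).
Applying K to premise 11 (O(not h -> j)) and O(not h) yields O(j).
Premises 2, 3, 5, 8, 10 do not contribute to this derivation.
Thus O(j), which is F(not j): not j is forbidden.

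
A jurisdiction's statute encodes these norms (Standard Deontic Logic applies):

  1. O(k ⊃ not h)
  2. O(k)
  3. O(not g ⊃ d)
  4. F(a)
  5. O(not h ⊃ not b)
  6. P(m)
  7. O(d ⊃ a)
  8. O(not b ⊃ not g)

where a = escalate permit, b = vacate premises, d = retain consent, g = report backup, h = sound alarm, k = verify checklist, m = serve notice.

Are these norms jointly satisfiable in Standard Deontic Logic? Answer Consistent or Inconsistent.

Premise 4 is F(a), i.e. O(not a).
The contrapositive of premise 7 (O(d ⊃ a)) is O(not a ⊃ not d), and O(not a) is already established, so O(not d).
The contrapositive of premise 3 (O(not g ⊃ d)) is O(not d ⊃ g), and O(not d) is already established, so O(g).
Premise 8, O(not b ⊃ not g), contraposes to O(g ⊃ b); with O(g) we get O(b).
Premise 5, O(not h ⊃ not b), contraposes to O(b ⊃ h); with O(b) we get O(h).
The contrapositive of premise 1 (O(k ⊃ not h)) is O(h ⊃ not k), and O(h) is already established, so O(not k).
Yet premise 2 states O(k).
We now have both O(not k) and O(k) — k is simultaneously obligatory and forbidden, violating the D-axiom.

Inconsistent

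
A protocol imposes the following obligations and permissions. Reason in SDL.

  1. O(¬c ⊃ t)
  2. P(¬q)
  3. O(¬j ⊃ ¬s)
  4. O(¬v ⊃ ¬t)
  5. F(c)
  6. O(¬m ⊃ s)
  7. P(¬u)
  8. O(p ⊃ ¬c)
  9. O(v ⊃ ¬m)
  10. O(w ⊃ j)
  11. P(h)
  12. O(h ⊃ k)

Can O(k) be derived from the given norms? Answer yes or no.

Premise 12 is O(h ⊃ k), but O(h) is not derivable from the premises (the permission P(h) asserts only ¬O(¬h), not O(h)), so it does not yield O(k).
No other premise forces O(k). An ideal world satisfying every premise can still have k false, so O(k) is not derivable.

No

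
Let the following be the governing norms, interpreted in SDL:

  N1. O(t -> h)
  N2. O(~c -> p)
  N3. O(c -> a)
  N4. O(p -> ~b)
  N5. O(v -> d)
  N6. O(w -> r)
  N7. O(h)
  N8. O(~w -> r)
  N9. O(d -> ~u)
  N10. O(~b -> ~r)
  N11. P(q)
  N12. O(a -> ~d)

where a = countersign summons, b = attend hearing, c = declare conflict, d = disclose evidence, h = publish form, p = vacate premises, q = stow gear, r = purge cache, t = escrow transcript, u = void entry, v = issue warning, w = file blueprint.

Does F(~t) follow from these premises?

Premise 1 is O(t -> h); even if O(h) held, inferring O(t) would be affirming the consequent — invalid.
No other premise forces O(t). An ideal world satisfying every premise can still have ~t true, so F(~t) is not derivable.

No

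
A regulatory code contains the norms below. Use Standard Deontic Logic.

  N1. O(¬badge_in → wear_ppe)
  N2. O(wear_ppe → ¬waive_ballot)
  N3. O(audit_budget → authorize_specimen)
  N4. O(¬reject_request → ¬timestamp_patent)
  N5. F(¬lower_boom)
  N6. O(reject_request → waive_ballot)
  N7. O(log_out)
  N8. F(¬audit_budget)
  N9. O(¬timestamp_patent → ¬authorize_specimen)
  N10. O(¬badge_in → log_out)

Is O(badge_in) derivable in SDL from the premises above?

Premise 8, F(¬audit_budget), is equivalent to O(audit_budget).
Applying K to premise 3 (O(audit_budget → authorize_specimen)) and O(audit_budget) yields O(authorize_specimen).
Premise 9 is O(¬timestamp_patent → ¬authorize_specimen); contrapositively O(authorize_specimen → timestamp_patent). Since O(authorize_specimen) holds, K gives O(timestamp_patent).
Premise 4 is O(¬reject_request → ¬timestamp_patent); contrapositively O(timestamp_patent → reject_request). Since O(timestamp_patent) holds, K gives O(reject_request).
With premise 6, O(reject_request → waive_ballot), the K-axiom yields O(waive_ballot).
Premise 2 is O(wear_ppe → ¬waive_ballot); contrapositively O(waive_ballot → ¬wear_ppe). Since O(waive_ballot) holds, K gives O(¬wear_ppe).
The contrapositive of premise 1 (O(¬badge_in → wear_ppe)) is O(¬wear_ppe → badge_in), and O(¬wear_ppe) is already established, so O(badge_in).
Premises 5, 7, 10 do not contribute to this derivation.
So O(badge_in) follows.

Yes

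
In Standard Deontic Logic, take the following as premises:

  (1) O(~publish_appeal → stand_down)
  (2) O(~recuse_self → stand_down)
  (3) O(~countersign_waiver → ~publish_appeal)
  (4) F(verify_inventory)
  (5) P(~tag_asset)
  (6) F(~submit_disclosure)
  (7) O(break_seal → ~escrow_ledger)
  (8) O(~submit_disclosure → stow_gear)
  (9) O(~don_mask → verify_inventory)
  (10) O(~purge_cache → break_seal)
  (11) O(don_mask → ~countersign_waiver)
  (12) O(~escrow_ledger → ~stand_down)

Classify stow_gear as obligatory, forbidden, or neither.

Premise 8 is O(~submit_disclosure → stow_gear), but O(~submit_disclosure) is not derivable from the premises, so it does not yield O(stow_gear).
No premise or chain of K-axiom applications forces O(stow_gear), and none forces O(~stow_gear). So stow_gear is neither obligatory nor forbidden under these norms.

Neither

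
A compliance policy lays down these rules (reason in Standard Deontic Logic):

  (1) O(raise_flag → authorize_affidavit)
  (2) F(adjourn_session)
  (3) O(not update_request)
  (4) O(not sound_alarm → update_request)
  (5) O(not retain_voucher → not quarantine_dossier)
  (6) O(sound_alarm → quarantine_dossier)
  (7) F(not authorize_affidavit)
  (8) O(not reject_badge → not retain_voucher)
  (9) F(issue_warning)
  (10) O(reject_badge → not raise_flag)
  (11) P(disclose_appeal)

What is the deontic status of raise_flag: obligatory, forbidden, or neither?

Premise 3 states O(not update_request) outright.
Premise 4 is O(not sound_alarm → update_request); contrapositively O(not update_request → sound_alarm). Since O(not update_request) holds, K gives O(sound_alarm).
From O(sound_alarm) and premise 6, O(sound_alarm → quarantine_dossier), we obtain O(quarantine_dossier).
Premise 5 is O(not retain_voucher → not quarantine_dossier); contrapositively O(quarantine_dossier → retain_voucher). Since O(quarantine_dossier) holds, K gives O(retain_voucher).
Premise 8 is O(not reject_badge → not retain_voucher); contrapositively O(retain_voucher → reject_badge). Since O(retain_voucher) holds, K gives O(reject_badge).
With premise 10, O(reject_badge → not raise_flag), the K-axiom yields O(not raise_flag).
Premises 1, 2, 7, 9, 11 do not contribute to this derivation.
Thus O(not raise_flag), which is F(raise_flag): raise_flag is forbidden.

Forbidden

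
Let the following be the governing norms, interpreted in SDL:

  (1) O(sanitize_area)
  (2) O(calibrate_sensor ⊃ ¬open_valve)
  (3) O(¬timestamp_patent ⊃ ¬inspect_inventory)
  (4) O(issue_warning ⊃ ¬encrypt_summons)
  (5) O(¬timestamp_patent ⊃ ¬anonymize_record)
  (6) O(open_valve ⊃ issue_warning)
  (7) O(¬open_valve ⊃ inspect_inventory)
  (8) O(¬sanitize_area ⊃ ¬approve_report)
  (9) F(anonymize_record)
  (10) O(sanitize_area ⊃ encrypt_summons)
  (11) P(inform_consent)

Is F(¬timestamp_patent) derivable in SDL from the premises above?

From premise 1 we have O(sanitize_area).
With premise 10, O(sanitize_area ⊃ encrypt_summons), the K-axiom yields O(encrypt_summons).
The contrapositive of premise 4 (O(issue_warning ⊃ ¬encrypt_summons)) is O(encrypt_summons ⊃ ¬issue_warning), and O(encrypt_summons) is already established, so O(¬issue_warning).
Premise 6, O(open_valve ⊃ issue_warning), contraposes to O(¬issue_warning ⊃ ¬open_valve); with O(¬issue_warning) we get O(¬open_valve).
From O(¬open_valve) and premise 7, O(¬open_valve ⊃ inspect_inventory), we obtain O(inspect_inventory).
Premise 3 is O(¬timestamp_patent ⊃ ¬inspect_inventory); contrapositively O(inspect_inventory ⊃ timestamp_patent). Since O(inspect_inventory) holds, K gives O(timestamp_patent).
Premises 2, 5, 8, 9, 11 do not contribute to this derivation.
So O(timestamp_patent) holds, i.e. F(¬timestamp_patent). The claim follows.

Yes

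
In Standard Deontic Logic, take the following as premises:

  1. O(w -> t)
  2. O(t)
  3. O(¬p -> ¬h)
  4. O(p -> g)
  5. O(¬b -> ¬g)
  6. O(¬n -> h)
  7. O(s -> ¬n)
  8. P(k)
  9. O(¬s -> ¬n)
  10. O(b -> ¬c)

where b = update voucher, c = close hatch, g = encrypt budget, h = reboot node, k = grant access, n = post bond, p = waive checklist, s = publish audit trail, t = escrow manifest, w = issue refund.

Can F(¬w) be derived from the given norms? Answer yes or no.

No

Premise 1 is O(w -> t); even if O(t) held, inferring O(w) would be affirming the consequent — invalid.
No other premise forces O(w). An ideal world satisfying every premise can still have ¬w true, so F(¬w) is not derivable.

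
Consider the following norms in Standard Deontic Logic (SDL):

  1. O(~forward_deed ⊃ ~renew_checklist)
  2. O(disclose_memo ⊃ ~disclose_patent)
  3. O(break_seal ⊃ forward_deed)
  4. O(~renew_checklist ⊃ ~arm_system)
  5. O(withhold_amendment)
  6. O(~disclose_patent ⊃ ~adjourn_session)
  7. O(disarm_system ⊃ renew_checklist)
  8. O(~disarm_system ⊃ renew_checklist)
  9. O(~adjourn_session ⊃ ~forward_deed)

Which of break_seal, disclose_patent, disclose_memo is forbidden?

disclose_memo

Premises 7 and 8 cover both cases: O(disarm_system ⊃ renew_checklist) and O(~disarm_system ⊃ renew_checklist). Since disarm_system ∨ ~disarm_system is a tautology, O(renew_checklist) follows.
Premise 1 is O(~forward_deed ⊃ ~renew_checklist); contrapositively O(renew_checklist ⊃ forward_deed). Since O(renew_checklist) holds, K gives O(forward_deed).
Premise 9, O(~adjourn_session ⊃ ~forward_deed), contraposes to O(forward_deed ⊃ adjourn_session); with O(forward_deed) we get O(adjourn_session).
Premise 6, O(~disclose_patent ⊃ ~adjourn_session), contraposes to O(adjourn_session ⊃ disclose_patent); with O(adjourn_session) we get O(disclose_patent).
The contrapositive of premise 2 (O(disclose_memo ⊃ ~disclose_patent)) is O(disclose_patent ⊃ ~disclose_memo), and O(disclose_patent) is already established, so O(~disclose_memo).
So O(~disclose_memo) holds, i.e. disclose_memo is forbidden. None of the other listed options is forbidden under the premises.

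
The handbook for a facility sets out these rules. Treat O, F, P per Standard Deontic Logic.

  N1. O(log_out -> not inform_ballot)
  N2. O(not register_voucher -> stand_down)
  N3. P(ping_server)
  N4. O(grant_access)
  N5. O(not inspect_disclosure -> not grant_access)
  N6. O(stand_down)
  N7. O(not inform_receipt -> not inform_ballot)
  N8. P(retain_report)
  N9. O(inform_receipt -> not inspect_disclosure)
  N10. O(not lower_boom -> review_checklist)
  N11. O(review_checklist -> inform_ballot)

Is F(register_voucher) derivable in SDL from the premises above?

No

Premise 2 is O(not register_voucher -> stand_down); even if O(stand_down) held, inferring O(not register_voucher) would be affirming the consequent — invalid.
No other premise forces O(not register_voucher). An ideal world satisfying every premise can still have register_voucher true, so F(register_voucher) is not derivable.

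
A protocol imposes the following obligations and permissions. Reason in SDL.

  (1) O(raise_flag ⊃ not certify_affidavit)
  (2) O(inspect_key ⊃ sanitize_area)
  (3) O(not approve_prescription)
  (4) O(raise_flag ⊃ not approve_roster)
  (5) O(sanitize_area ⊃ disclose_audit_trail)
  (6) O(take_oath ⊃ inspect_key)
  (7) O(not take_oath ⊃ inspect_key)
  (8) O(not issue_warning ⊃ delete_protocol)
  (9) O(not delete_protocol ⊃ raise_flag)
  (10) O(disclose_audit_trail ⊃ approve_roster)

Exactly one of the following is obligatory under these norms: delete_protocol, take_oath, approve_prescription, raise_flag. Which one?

delete_protocol

Premises 6 and 7 cover both cases: O(take_oath ⊃ inspect_key) and O(not take_oath ⊃ inspect_key). Since take_oath ∨ not take_oath is a tautology, O(inspect_key) follows.
Premise 2 is O(inspect_key ⊃ sanitize_area); since O(inspect_key), deontic closure gives O(sanitize_area).
From O(sanitize_area) and premise 5, O(sanitize_area ⊃ disclose_audit_trail), we obtain O(disclose_audit_trail).
From O(disclose_audit_trail) and premise 10, O(disclose_audit_trail ⊃ approve_roster), we obtain O(approve_roster).
Premise 4, O(raise_flag ⊃ not approve_roster), contraposes to O(approve_roster ⊃ not raise_flag); with O(approve_roster) we get O(not raise_flag).
Premise 9, O(not delete_protocol ⊃ raise_flag), contraposes to O(not raise_flag ⊃ delete_protocol); with O(not raise_flag) we get O(delete_protocol).
So O(delete_protocol) holds — delete_protocol is obligatory. None of the other listed options is made obligatory by any chain of premises.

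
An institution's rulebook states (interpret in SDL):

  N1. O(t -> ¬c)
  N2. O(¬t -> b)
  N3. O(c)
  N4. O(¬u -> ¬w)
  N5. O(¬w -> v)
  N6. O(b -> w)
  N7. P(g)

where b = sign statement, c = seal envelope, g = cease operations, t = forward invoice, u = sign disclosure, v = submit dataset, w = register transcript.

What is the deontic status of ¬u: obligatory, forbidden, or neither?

From premise 3 we have O(c).
Premise 1 is O(t -> ¬c); contrapositively O(c -> ¬t). Since O(c) holds, K gives O(¬t).
From O(¬t) and premise 2, O(¬t -> b), we obtain O(b).
Applying K to premise 6 (O(b -> w)) and O(b) yields O(w).
Premise 4, O(¬u -> ¬w), contraposes to O(w -> u); with O(w) we get O(u).
Premises 5, 7 do not contribute to this derivation.
Thus O(u), which is F(¬u): ¬u is forbidden.

Forbidden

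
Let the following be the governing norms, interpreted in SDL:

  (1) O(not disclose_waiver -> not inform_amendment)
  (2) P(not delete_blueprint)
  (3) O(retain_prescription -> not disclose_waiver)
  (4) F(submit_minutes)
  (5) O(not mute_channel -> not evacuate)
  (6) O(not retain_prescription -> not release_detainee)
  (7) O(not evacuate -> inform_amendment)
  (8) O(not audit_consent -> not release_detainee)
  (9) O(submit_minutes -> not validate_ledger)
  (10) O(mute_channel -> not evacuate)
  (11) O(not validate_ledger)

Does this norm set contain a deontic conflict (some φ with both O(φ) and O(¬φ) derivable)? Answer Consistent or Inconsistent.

Premise 9 is O(submit_minutes -> not validate_ledger); even if O(not validate_ledger) held, inferring O(submit_minutes) would be affirming the consequent — invalid.
So O(submit_minutes) is not derivable, and the apparent clash with O(not submit_minutes) does not arise.
A world satisfying every obligation exists (e.g. audit_consent=false, delete_blueprint=false, disclose_waiver=true, evacuate=false, inform_amendment=true, mute_channel=false, release_detainee=false, retain_prescription=false, submit_minutes=false, validate_ledger=false); no atom is both obligatory and forbidden, so the set is consistent.

Consistent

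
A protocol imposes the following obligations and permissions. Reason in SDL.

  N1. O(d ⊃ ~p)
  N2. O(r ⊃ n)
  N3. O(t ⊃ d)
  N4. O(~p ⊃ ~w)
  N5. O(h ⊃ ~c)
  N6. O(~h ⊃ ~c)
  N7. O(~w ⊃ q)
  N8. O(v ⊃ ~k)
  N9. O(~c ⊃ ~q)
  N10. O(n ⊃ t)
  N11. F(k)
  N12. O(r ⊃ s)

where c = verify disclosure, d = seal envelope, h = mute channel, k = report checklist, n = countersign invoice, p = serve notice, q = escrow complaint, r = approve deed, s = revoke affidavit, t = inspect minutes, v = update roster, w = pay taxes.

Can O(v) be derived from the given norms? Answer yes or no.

Premise 8 is O(v ⊃ ~k); even if O(~k) held, inferring O(v) would be affirming the consequent — invalid.
No other premise forces O(v). An ideal world satisfying every premise can still have v false, so O(v) is not derivable.

No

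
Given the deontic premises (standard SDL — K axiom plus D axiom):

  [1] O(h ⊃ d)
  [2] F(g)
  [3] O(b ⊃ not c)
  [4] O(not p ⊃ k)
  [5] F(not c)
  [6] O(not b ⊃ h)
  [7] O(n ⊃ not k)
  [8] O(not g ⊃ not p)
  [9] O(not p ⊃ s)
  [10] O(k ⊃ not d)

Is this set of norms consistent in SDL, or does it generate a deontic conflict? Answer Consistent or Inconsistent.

Inconsistent

Premise 5 is F(not c), i.e. O(c).
Premise 3, O(b ⊃ not c), contraposes to O(c ⊃ not b); with O(c) we get O(not b).
With premise 6, O(not b ⊃ h), the K-axiom yields O(h).
With premise 1, O(h ⊃ d), the K-axiom yields O(d).
Premise 10 is O(k ⊃ not d); contrapositively O(d ⊃ not k). Since O(d) holds, K gives O(not k).
Premise 4 is O(not p ⊃ k); contrapositively O(not k ⊃ p). Since O(not k) holds, K gives O(p).
The contrapositive of premise 8 (O(not g ⊃ not p)) is O(p ⊃ g), and O(p) is already established, so O(g).
However, F(g) at premise 2 amounts to O(not g).
We now have both O(g) and O(not g) — g is simultaneously obligatory and forbidden, violating the D-axiom.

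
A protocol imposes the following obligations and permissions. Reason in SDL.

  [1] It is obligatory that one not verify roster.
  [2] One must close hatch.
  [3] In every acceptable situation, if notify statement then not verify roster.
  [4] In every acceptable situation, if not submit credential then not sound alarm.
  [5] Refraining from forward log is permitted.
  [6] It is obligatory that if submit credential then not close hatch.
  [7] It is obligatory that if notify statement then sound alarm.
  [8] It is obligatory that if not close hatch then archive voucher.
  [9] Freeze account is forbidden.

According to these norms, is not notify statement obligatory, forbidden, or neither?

Obligatory

Premise 2 gives O(close_hatch).
The contrapositive of premise 6 (O(submit_credential → ¬close_hatch)) is O(close_hatch → ¬submit_credential), and O(close_hatch) is already established, so O(¬submit_credential).
Applying K to premise 4 (O(¬submit_credential → ¬sound_alarm)) and O(¬submit_credential) yields O(¬sound_alarm).
The contrapositive of premise 7 (O(notify_statement → sound_alarm)) is O(¬sound_alarm → ¬notify_statement), and O(¬sound_alarm) is already established, so O(¬notify_statement).
Premises 1, 3, 5, 8, 9 do not contribute to this derivation.
Hence ¬notify_statement is obligatory.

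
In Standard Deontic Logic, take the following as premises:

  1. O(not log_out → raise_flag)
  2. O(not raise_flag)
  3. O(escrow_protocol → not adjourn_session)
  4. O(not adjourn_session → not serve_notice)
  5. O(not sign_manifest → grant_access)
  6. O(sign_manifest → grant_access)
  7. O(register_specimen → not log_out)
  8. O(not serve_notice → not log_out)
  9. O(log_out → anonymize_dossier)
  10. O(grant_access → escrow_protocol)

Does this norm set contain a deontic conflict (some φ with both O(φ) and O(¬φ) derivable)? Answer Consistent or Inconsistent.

Premises 5 and 6 cover both cases: O(not sign_manifest → grant_access) and O(sign_manifest → grant_access). Since not sign_manifest ∨ sign_manifest is a tautology, O(grant_access) follows.
Applying K to premise 10 (O(grant_access → escrow_protocol)) and O(grant_access) yields O(escrow_protocol).
Premise 3 is O(escrow_protocol → not adjourn_session); since O(escrow_protocol), deontic closure gives O(not adjourn_session).
Premise 4 is O(not adjourn_session → not serve_notice); since O(not adjourn_session), deontic closure gives O(not serve_notice).
Applying K to premise 8 (O(not serve_notice → not log_out)) and O(not serve_notice) yields O(not log_out).
From O(not log_out) and premise 1, O(not log_out → raise_flag), we obtain O(raise_flag).
However, premise 2 gives O(not raise_flag).
We now have both O(raise_flag) and O(not raise_flag) — raise_flag is simultaneously obligatory and forbidden, violating the D-axiom.

Inconsistent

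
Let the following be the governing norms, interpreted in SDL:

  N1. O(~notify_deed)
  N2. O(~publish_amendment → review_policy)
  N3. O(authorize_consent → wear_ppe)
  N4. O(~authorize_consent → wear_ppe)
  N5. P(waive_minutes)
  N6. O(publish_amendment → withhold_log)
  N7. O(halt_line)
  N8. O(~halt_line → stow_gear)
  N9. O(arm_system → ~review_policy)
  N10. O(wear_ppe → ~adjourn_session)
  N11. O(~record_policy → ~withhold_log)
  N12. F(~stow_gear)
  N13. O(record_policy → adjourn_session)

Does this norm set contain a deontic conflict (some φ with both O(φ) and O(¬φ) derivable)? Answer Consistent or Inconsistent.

Consistent

Premise 8 is O(~halt_line → stow_gear); even if O(stow_gear) held, inferring O(~halt_line) would be affirming the consequent — invalid.
So O(~halt_line) is not derivable, and the apparent clash with O(halt_line) does not arise.
A world satisfying every obligation exists (e.g. adjourn_session=false, arm_system=false, authorize_consent=false, halt_line=true, notify_deed=false, publish_amendment=false, record_policy=false, review_policy=true, stow_gear=true, waive_minutes=false, wear_ppe=true, withhold_log=false); no atom is both obligatory and forbidden, so the set is consistent.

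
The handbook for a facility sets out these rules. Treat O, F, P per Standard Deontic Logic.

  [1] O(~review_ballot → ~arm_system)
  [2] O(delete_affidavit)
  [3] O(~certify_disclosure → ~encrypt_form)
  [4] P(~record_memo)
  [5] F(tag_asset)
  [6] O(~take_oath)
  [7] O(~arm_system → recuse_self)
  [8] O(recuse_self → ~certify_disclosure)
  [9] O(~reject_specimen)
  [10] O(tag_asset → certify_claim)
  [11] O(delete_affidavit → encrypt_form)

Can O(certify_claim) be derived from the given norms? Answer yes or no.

Premise 10 is O(tag_asset → certify_claim), but O(tag_asset) is not derivable from the premises, so it does not yield O(certify_claim).
No other premise forces O(certify_claim). An ideal world satisfying every premise can still have certify_claim false, so O(certify_claim) is not derivable.

No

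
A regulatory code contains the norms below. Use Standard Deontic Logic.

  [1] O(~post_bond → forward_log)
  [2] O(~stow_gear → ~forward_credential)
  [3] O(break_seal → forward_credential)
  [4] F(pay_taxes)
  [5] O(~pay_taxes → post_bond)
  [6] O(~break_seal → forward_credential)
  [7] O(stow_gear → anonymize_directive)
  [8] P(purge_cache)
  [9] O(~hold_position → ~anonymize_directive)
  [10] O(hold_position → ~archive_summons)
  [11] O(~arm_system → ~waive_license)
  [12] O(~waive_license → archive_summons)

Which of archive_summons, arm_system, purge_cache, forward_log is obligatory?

Premises 6 and 3 are O(~break_seal → forward_credential) and O(break_seal → forward_credential); every ideal world satisfies ~break_seal or break_seal, so in either case forward_credential holds — hence O(forward_credential).
Premise 2 is O(~stow_gear → ~forward_credential); contrapositively O(forward_credential → stow_gear). Since O(forward_credential) holds, K gives O(stow_gear).
Premise 7 is O(stow_gear → anonymize_directive); since O(stow_gear), deontic closure gives O(anonymize_directive).
Premise 9, O(~hold_position → ~anonymize_directive), contraposes to O(anonymize_directive → hold_position); with O(anonymize_directive) we get O(hold_position).
With premise 10, O(hold_position → ~archive_summons), the K-axiom yields O(~archive_summons).
Premise 12 is O(~waive_license → archive_summons); contrapositively O(~archive_summons → waive_license). Since O(~archive_summons) holds, K gives O(waive_license).
The contrapositive of premise 11 (O(~arm_system → ~waive_license)) is O(waive_license → arm_system), and O(waive_license) is already established, so O(arm_system).
So O(arm_system) holds — arm_system is obligatory. None of the other listed options is made obligatory by any chain of premises.

arm_system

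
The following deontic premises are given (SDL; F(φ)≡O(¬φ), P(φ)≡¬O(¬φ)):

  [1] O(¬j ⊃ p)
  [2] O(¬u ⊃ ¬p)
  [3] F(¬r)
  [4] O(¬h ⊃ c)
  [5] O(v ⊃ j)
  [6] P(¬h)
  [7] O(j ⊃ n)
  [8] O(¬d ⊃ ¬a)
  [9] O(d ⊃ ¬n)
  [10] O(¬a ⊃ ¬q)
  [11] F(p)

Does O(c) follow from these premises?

Premise 4 is O(¬h ⊃ c), but O(¬h) is not derivable from the premises (the permission P(¬h) asserts only ¬O(h), not O(¬h)), so it does not yield O(c).
No other premise forces O(c). An ideal world satisfying every premise can still have c false, so O(c) is not derivable.

No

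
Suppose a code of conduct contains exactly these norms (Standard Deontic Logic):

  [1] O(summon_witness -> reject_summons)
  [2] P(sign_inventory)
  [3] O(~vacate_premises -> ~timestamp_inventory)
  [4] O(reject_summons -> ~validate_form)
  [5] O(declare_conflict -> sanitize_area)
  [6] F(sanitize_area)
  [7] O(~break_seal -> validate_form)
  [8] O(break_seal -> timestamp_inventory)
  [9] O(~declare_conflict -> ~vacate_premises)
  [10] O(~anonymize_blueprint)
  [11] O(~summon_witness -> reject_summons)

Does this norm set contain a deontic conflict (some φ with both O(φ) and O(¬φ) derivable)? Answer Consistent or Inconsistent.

By case analysis on summon_witness: premise 1 gives O(summon_witness -> reject_summons) and premise 11 gives O(~summon_witness -> reject_summons), so O(reject_summons) either way.
Premise 4 is O(reject_summons -> ~validate_form); since O(reject_summons), deontic closure gives O(~validate_form).
The contrapositive of premise 7 (O(~break_seal -> validate_form)) is O(~validate_form -> break_seal), and O(~validate_form) is already established, so O(break_seal).
With premise 8, O(break_seal -> timestamp_inventory), the K-axiom yields O(timestamp_inventory).
Premise 3 is O(~vacate_premises -> ~timestamp_inventory); contrapositively O(timestamp_inventory -> vacate_premises). Since O(timestamp_inventory) holds, K gives O(vacate_premises).
Premise 9, O(~declare_conflict -> ~vacate_premises), contraposes to O(vacate_premises -> declare_conflict); with O(vacate_premises) we get O(declare_conflict).
From O(declare_conflict) and premise 5, O(declare_conflict -> sanitize_area), we obtain O(sanitize_area).
But premise 6, F(sanitize_area), means O(~sanitize_area).
We now have both O(sanitize_area) and O(~sanitize_area) — sanitize_area is simultaneously obligatory and forbidden, violating the D-axiom.

Inconsistent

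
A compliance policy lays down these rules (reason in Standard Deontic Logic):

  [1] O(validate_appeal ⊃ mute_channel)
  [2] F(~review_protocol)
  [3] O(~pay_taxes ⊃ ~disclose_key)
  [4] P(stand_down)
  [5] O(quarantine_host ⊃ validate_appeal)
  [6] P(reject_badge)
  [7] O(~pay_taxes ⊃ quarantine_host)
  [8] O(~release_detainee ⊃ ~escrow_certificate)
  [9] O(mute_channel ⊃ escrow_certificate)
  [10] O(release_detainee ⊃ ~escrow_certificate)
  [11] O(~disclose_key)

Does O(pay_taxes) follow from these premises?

Yes

By case analysis on release_detainee: premise 10 gives O(release_detainee ⊃ ~escrow_certificate) and premise 8 gives O(~release_detainee ⊃ ~escrow_certificate), so O(~escrow_certificate) either way.
The contrapositive of premise 9 (O(mute_channel ⊃ escrow_certificate)) is O(~escrow_certificate ⊃ ~mute_channel), and O(~escrow_certificate) is already established, so O(~mute_channel).
Premise 1, O(validate_appeal ⊃ mute_channel), contraposes to O(~mute_channel ⊃ ~validate_appeal); with O(~mute_channel) we get O(~validate_appeal).
Premise 5, O(quarantine_host ⊃ validate_appeal), contraposes to O(~validate_appeal ⊃ ~quarantine_host); with O(~validate_appeal) we get O(~quarantine_host).
Premise 7 is O(~pay_taxes ⊃ quarantine_host); contrapositively O(~quarantine_host ⊃ pay_taxes). Since O(~quarantine_host) holds, K gives O(pay_taxes).
Premises 2, 3, 4, 6, 11 do not contribute to this derivation.
So O(pay_taxes) follows.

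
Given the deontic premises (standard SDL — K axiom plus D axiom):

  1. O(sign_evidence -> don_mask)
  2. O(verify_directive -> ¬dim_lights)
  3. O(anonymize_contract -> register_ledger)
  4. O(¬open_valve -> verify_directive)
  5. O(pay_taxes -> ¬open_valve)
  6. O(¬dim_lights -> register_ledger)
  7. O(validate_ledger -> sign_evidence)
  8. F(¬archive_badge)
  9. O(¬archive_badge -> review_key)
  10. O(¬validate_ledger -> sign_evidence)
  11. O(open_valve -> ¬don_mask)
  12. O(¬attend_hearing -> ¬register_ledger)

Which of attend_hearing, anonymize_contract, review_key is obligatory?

attend_hearing

Premises 10 and 7 cover both cases: O(¬validate_ledger -> sign_evidence) and O(validate_ledger -> sign_evidence). Since ¬validate_ledger ∨ validate_ledger is a tautology, O(sign_evidence) follows.
With premise 1, O(sign_evidence -> don_mask), the K-axiom yields O(don_mask).
Premise 11, O(open_valve -> ¬don_mask), contraposes to O(don_mask -> ¬open_valve); with O(don_mask) we get O(¬open_valve).
Applying K to premise 4 (O(¬open_valve -> verify_directive)) and O(¬open_valve) yields O(verify_directive).
With premise 2, O(verify_directive -> ¬dim_lights), the K-axiom yields O(¬dim_lights).
With premise 6, O(¬dim_lights -> register_ledger), the K-axiom yields O(register_ledger).
Premise 12 is O(¬attend_hearing -> ¬register_ledger); contrapositively O(register_ledger -> attend_hearing). Since O(register_ledger) holds, K gives O(attend_hearing).
So O(attend_hearing) holds — attend_hearing is obligatory. None of the other listed options is made obligatory by any chain of premises.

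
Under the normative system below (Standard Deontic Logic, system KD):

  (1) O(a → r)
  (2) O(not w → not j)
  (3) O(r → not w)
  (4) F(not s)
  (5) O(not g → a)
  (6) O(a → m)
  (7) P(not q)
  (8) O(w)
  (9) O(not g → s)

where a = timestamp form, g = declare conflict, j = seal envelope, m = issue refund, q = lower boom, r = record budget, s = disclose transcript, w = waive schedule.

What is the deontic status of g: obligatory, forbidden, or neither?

Obligatory

Premise 8 states O(w) outright.
Premise 3, O(r → not w), contraposes to O(w → not r); with O(w) we get O(not r).
The contrapositive of premise 1 (O(a → r)) is O(not r → not a), and O(not r) is already established, so O(not a).
Premise 5 is O(not g → a); contrapositively O(not a → g). Since O(not a) holds, K gives O(g).
Premises 2, 4, 6, 7, 9 do not contribute to this derivation.
Hence g is obligatory.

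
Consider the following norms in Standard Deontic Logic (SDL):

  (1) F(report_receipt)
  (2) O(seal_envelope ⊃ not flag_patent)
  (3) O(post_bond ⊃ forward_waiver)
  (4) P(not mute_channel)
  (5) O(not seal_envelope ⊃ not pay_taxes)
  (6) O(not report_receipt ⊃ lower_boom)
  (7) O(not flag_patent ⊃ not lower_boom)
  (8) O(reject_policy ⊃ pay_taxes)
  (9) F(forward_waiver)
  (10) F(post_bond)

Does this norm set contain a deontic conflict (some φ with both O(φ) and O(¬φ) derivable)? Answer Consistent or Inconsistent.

Consistent

Premise 3 is O(post_bond ⊃ forward_waiver), but O(post_bond) is not derivable from the premises, so it does not yield O(forward_waiver).
So O(forward_waiver) is not derivable, and the apparent clash with O(not forward_waiver) does not arise.
A world satisfying every obligation exists (e.g. flag_patent=true, forward_waiver=false, lower_boom=true, mute_channel=false, pay_taxes=false, post_bond=false, reject_policy=false, report_receipt=false, seal_envelope=false); no atom is both obligatory and forbidden, so the set is consistent.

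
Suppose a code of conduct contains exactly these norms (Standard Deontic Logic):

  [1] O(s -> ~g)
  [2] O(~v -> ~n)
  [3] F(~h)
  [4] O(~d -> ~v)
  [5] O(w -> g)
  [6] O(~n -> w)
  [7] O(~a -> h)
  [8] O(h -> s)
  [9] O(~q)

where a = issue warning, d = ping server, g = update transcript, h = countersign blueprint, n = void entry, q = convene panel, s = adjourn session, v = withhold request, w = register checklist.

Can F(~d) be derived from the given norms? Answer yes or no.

F(~h) at premise 3 means O(h).
Premise 8 is O(h -> s); since O(h), deontic closure gives O(s).
From O(s) and premise 1, O(s -> ~g), we obtain O(~g).
Premise 5, O(w -> g), contraposes to O(~g -> ~w); with O(~g) we get O(~w).
Premise 6, O(~n -> w), contraposes to O(~w -> n); with O(~w) we get O(n).
Premise 2, O(~v -> ~n), contraposes to O(n -> v); with O(n) we get O(v).
Premise 4, O(~d -> ~v), contraposes to O(v -> d); with O(v) we get O(d).
Premises 7, 9 do not contribute to this derivation.
So O(d) holds, i.e. F(~d). The claim follows.

Yes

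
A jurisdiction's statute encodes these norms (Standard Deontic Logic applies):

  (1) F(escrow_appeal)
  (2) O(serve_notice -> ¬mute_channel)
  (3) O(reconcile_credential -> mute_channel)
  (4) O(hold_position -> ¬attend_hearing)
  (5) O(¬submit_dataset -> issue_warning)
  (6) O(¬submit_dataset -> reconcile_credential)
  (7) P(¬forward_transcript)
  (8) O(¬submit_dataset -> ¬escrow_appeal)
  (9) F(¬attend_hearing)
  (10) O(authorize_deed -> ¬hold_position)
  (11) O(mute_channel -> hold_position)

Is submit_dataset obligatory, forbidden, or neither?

Premise 9, F(¬attend_hearing), is equivalent to O(attend_hearing).
Premise 4 is O(hold_position -> ¬attend_hearing); contrapositively O(attend_hearing -> ¬hold_position). Since O(attend_hearing) holds, K gives O(¬hold_position).
Premise 11 is O(mute_channel -> hold_position); contrapositively O(¬hold_position -> ¬mute_channel). Since O(¬hold_position) holds, K gives O(¬mute_channel).
Premise 3 is O(reconcile_credential -> mute_channel); contrapositively O(¬mute_channel -> ¬reconcile_credential). Since O(¬mute_channel) holds, K gives O(¬reconcile_credential).
The contrapositive of premise 6 (O(¬submit_dataset -> reconcile_credential)) is O(¬reconcile_credential -> submit_dataset), and O(¬reconcile_credential) is already established, so O(submit_dataset).
Premises 1, 2, 5, 7, 8, 10 do not contribute to this derivation.
Hence submit_dataset is obligatory.

Obligatory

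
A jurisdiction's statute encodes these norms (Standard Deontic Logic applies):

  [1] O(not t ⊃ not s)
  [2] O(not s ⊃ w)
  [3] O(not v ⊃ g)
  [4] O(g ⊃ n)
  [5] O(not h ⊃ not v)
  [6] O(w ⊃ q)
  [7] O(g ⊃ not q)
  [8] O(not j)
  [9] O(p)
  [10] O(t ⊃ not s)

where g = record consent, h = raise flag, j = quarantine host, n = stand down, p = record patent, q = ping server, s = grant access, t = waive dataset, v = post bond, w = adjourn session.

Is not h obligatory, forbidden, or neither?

Premises 10 and 1 cover both cases: O(t ⊃ not s) and O(not t ⊃ not s). Since t ∨ not t is a tautology, O(not s) follows.
With premise 2, O(not s ⊃ w), the K-axiom yields O(w).
Premise 6 is O(w ⊃ q); since O(w), deontic closure gives O(q).
Premise 7 is O(g ⊃ not q); contrapositively O(q ⊃ not g). Since O(q) holds, K gives O(not g).
The contrapositive of premise 3 (O(not v ⊃ g)) is O(not g ⊃ v), and O(not g) is already established, so O(v).
The contrapositive of premise 5 (O(not h ⊃ not v)) is O(v ⊃ h), and O(v) is already established, so O(h).
Premises 4, 8, 9 do not contribute to this derivation.
Thus O(h), which is F(not h): not h is forbidden.

Forbidden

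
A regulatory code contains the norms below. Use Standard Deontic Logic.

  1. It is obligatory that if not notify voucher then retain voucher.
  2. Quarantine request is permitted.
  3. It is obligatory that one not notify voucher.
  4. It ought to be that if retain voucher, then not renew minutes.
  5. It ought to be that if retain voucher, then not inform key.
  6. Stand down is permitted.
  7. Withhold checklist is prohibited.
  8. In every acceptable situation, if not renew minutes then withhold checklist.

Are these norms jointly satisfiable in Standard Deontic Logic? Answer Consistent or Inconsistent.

F(withhold_checklist) at premise 7 means O(¬withhold_checklist).
Premise 8 is O(¬renew_minutes → withhold_checklist); contrapositively O(¬withhold_checklist → renew_minutes). Since O(¬withhold_checklist) holds, K gives O(renew_minutes).
The contrapositive of premise 4 (O(retain_voucher → ¬renew_minutes)) is O(renew_minutes → ¬retain_voucher), and O(renew_minutes) is already established, so O(¬retain_voucher).
The contrapositive of premise 1 (O(¬notify_voucher → retain_voucher)) is O(¬retain_voucher → notify_voucher), and O(¬retain_voucher) is already established, so O(notify_voucher).
However, premise 3 gives O(¬notify_voucher).
We now have both O(notify_voucher) and O(¬notify_voucher) — notify_voucher is simultaneously obligatory and forbidden, violating the D-axiom.

Inconsistent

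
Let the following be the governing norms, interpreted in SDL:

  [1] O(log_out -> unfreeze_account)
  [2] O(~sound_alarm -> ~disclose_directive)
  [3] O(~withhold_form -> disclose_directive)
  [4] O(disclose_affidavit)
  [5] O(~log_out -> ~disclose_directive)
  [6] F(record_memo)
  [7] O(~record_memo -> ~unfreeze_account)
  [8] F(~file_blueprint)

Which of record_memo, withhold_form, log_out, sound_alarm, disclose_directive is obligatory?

withhold_form

F(record_memo) at premise 6 means O(~record_memo).
Applying K to premise 7 (O(~record_memo -> ~unfreeze_account)) and O(~record_memo) yields O(~unfreeze_account).
Premise 1 is O(log_out -> unfreeze_account); contrapositively O(~unfreeze_account -> ~log_out). Since O(~unfreeze_account) holds, K gives O(~log_out).
With premise 5, O(~log_out -> ~disclose_directive), the K-axiom yields O(~disclose_directive).
The contrapositive of premise 3 (O(~withhold_form -> disclose_directive)) is O(~disclose_directive -> withhold_form), and O(~disclose_directive) is already established, so O(withhold_form).
So O(withhold_form) holds — withhold_form is obligatory. None of the other listed options is made obligatory by any chain of premises.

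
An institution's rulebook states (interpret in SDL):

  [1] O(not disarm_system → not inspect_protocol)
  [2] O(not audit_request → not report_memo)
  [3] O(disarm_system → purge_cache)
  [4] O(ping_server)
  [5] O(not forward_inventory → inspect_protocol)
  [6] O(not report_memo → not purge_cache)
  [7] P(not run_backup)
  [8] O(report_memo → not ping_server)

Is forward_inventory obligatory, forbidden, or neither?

Obligatory

Premise 4 states O(ping_server) outright.
Premise 8 is O(report_memo → not ping_server); contrapositively O(ping_server → not report_memo). Since O(ping_server) holds, K gives O(not report_memo).
Premise 6 is O(not report_memo → not purge_cache); since O(not report_memo), deontic closure gives O(not purge_cache).
The contrapositive of premise 3 (O(disarm_system → purge_cache)) is O(not purge_cache → not disarm_system), and O(not purge_cache) is already established, so O(not disarm_system).
With premise 1, O(not disarm_system → not inspect_protocol), the K-axiom yields O(not inspect_protocol).
Premise 5 is O(not forward_inventory → inspect_protocol); contrapositively O(not inspect_protocol → forward_inventory). Since O(not inspect_protocol) holds, K gives O(forward_inventory).
Premises 2, 7 do not contribute to this derivation.
Hence forward_inventory is obligatory.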